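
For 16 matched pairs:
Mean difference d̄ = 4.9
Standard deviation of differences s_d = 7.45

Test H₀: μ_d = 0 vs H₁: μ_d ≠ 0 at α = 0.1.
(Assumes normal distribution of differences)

df = n - 1 = 15
SE = s_d/√n = 7.45/√16 = 1.8625
t = d̄/SE = 4.9/1.8625 = 2.6309
Critical value: t_{0.05,15} = ±1.753
p-value ≈ 0.0189
Decision: reject H₀

Answer: t = 2.6309, reject H₀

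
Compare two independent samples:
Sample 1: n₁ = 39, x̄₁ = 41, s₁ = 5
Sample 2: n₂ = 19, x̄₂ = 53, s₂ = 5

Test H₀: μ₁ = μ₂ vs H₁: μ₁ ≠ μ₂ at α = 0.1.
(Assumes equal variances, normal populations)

Answer: t = -8.5782, reject H₀

Derivation:
Pooled variance: s²_p = [38×5² + 18×5²]/(56) = 25.0000
s_p = 5.0000
SE = s_p×√(1/n₁ + 1/n₂) = 5.0000×√(1/39 + 1/19) = 1.3989
t = (x̄₁ - x̄₂)/SE = (41 - 53)/1.3989 = -8.5782
df = 56, t-critical = ±1.673
Decision: reject H₀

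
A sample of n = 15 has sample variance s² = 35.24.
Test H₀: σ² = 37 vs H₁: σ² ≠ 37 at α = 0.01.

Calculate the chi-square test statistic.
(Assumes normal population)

df = n - 1 = 14
χ² = (n-1)s²/σ₀² = 14×35.24/37 = 13.3341
Critical values: χ²_{0.995,14} = 4.075, χ²_{0.005,14} = 31.319
Rejection region: χ² < 4.075 or χ² > 31.319
Decision: fail to reject H₀

Answer: χ² = 13.3341, fail to reject H₀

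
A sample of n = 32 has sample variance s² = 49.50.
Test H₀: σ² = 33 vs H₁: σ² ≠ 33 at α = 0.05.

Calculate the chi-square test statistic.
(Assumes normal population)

Answer: χ² = 46.5000, fail to reject H₀

Derivation:
df = n - 1 = 31
χ² = (n-1)s²/σ₀² = 31×49.50/33 = 46.5000
Critical values: χ²_{0.975,31} = 17.539, χ²_{0.025,31} = 48.232
Rejection region: χ² < 17.539 or χ² > 48.232
Decision: fail to reject H₀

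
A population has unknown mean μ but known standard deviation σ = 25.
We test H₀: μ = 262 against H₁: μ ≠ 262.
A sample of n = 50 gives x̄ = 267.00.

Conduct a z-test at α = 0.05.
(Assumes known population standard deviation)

Standard error: SE = σ/√n = 25/√50 = 3.5355
z-statistic: z = (x̄ - μ₀)/SE = (267.00 - 262)/3.5355 = 1.4142
Critical value: ±1.960
p-value = 0.1573
Decision: fail to reject H₀

Answer: z = 1.4142, fail to reject H₀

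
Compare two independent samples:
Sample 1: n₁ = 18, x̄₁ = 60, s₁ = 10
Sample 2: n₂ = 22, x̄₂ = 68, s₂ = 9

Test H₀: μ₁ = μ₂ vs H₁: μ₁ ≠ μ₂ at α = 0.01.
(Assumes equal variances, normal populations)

Pooled variance: s²_p = [17×10² + 21×9²]/(38) = 89.5000
s_p = 9.4604
SE = s_p×√(1/n₁ + 1/n₂) = 9.4604×√(1/18 + 1/22) = 3.0067
t = (x̄₁ - x̄₂)/SE = (60 - 68)/3.0067 = -2.6607
df = 38, t-critical = ±2.712
Decision: fail to reject H₀

Answer: t = -2.6607, fail to reject H₀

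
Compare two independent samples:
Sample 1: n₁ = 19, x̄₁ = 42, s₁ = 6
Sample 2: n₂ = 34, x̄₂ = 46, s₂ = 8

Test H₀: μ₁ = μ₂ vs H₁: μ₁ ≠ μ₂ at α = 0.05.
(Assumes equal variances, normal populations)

Pooled variance: s²_p = [18×6² + 33×8²]/(51) = 54.1176
s_p = 7.3565
SE = s_p×√(1/n₁ + 1/n₂) = 7.3565×√(1/19 + 1/34) = 2.1071
t = (x̄₁ - x̄₂)/SE = (42 - 46)/2.1071 = -1.8983
df = 51, t-critical = ±2.008
Decision: fail to reject H₀

Answer: t = -1.8983, fail to reject H₀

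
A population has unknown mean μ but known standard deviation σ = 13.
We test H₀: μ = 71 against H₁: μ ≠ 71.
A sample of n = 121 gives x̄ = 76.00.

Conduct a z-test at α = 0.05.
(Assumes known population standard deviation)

Standard error: SE = σ/√n = 13/√121 = 1.1818
z-statistic: z = (x̄ - μ₀)/SE = (76.00 - 71)/1.1818 = 4.2308
Critical value: ±1.960
p-value < 0.0001
Decision: reject H₀

Answer: z = 4.2308, reject H₀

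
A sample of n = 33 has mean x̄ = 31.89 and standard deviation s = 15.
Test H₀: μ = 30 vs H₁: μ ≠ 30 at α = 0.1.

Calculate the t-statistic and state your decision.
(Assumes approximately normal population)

Answer: t = 0.7238, fail to reject H₀

Derivation:
df = n - 1 = 32
SE = s/√n = 15/√33 = 2.6112
t = (x̄ - μ₀)/SE = (31.89 - 30)/2.6112 = 0.7238
Critical value: t_{0.05,32} = ±1.694
p-value ≈ 0.4744
Decision: fail to reject H₀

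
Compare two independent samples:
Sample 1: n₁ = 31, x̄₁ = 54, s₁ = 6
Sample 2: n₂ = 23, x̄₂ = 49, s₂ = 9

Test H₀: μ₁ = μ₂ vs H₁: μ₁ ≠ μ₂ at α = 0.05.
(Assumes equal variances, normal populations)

Pooled variance: s²_p = [30×6² + 22×9²]/(52) = 55.0385
s_p = 7.4188
SE = s_p×√(1/n₁ + 1/n₂) = 7.4188×√(1/31 + 1/23) = 2.0417
t = (x̄₁ - x̄₂)/SE = (54 - 49)/2.0417 = 2.4489
df = 52, t-critical = ±2.007
Decision: reject H₀

Answer: t = 2.4489, reject H₀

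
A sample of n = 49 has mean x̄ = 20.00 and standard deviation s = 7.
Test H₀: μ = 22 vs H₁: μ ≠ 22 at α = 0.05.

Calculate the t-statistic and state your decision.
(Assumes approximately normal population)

Answer: t = -2.0000, fail to reject H₀

Derivation:
df = n - 1 = 48
SE = s/√n = 7/√49 = 1.0000
t = (x̄ - μ₀)/SE = (20.00 - 22)/1.0000 = -2.0000
Critical value: t_{0.025,48} = ±2.011
p-value ≈ 0.0512
Decision: fail to reject H₀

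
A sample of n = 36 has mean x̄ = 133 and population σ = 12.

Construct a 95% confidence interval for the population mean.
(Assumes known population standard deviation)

Answer: (129.0800, 136.9200)

Derivation:
Confidence level: 95%, α = 0.05
z_0.025 = 1.960
SE = σ/√n = 12/√36 = 2.0000
Margin of error = 1.960 × 2.0000 = 3.9200
CI: x̄ ± margin = 133 ± 3.9200
CI: (129.0800, 136.9200)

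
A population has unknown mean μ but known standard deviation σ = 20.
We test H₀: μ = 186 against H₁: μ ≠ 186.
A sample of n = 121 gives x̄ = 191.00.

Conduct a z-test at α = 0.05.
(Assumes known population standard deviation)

Answer: z = 2.7500, reject H₀

Derivation:
Standard error: SE = σ/√n = 20/√121 = 1.8182
z-statistic: z = (x̄ - μ₀)/SE = (191.00 - 186)/1.8182 = 2.7500
Critical value: ±1.960
p-value = 0.0060
Decision: reject H₀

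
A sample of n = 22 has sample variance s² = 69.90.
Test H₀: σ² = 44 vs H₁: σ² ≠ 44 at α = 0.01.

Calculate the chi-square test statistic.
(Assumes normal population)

Answer: χ² = 33.3614, fail to reject H₀

Derivation:
df = n - 1 = 21
χ² = (n-1)s²/σ₀² = 21×69.90/44 = 33.3614
Critical values: χ²_{0.995,21} = 8.034, χ²_{0.005,21} = 41.401
Rejection region: χ² < 8.034 or χ² > 41.401
Decision: fail to reject H₀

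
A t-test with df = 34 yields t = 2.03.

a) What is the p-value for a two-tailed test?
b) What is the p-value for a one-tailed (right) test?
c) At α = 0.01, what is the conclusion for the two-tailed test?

Answer: a) 0.0502, b) 0.0251, c) fail to reject H₀

Derivation:
Using t-distribution with df = 34:
a) Two-tailed: p = 2×P(T > 2.03) = 0.0502
b) One-tailed: p = P(T > 2.03) = 0.0251
c) 0.0502 ≥ 0.01, fail to reject H₀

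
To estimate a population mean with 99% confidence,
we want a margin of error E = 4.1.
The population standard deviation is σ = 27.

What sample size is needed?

Answer: n = 288

Derivation:
z_0.005 = 2.576
n = (z×σ/E)² = (2.576×27/4.1)²
n = 287.7740
Round up: n = 288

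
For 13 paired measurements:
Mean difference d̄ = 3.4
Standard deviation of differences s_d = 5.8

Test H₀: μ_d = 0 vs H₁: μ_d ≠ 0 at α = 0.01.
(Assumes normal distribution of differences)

Answer: t = 2.1136, fail to reject H₀

Derivation:
df = n - 1 = 12
SE = s_d/√n = 5.8/√13 = 1.6086
t = d̄/SE = 3.4/1.6086 = 2.1136
Critical value: t_{0.005,12} = ±3.055
p-value ≈ 0.0562
Decision: fail to reject H₀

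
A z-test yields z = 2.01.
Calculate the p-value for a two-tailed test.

Answer: p-value ≈ 0.0444

Derivation:
For z = 2.01:
p = 2×P(Z > |2.01|) = 2×(1 - Φ(2.01)) = 0.0444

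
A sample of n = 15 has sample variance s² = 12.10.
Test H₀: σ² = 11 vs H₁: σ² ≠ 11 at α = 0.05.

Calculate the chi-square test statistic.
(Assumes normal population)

df = n - 1 = 14
χ² = (n-1)s²/σ₀² = 14×12.10/11 = 15.4000
Critical values: χ²_{0.975,14} = 5.629, χ²_{0.025,14} = 26.119
Rejection region: χ² < 5.629 or χ² > 26.119
Decision: fail to reject H₀

Answer: χ² = 15.4000, fail to reject H₀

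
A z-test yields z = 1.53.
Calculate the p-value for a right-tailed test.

Answer: p-value ≈ 0.0630

Derivation:
For z = 1.53:
p = P(Z > 1.53) = 1 - Φ(1.53) = 0.0630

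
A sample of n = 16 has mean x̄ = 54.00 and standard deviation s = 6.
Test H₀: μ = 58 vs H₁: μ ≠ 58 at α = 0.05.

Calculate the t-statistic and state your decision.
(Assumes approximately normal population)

df = n - 1 = 15
SE = s/√n = 6/√16 = 1.5000
t = (x̄ - μ₀)/SE = (54.00 - 58)/1.5000 = -2.6667
Critical value: t_{0.025,15} = ±2.131
p-value ≈ 0.0176
Decision: reject H₀

Answer: t = -2.6667, reject H₀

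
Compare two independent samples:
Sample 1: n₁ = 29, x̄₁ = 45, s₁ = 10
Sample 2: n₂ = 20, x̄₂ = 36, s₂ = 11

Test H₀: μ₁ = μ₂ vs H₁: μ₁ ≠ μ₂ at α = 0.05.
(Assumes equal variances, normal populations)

Answer: t = 2.9728, reject H₀

Derivation:
Pooled variance: s²_p = [28×10² + 19×11²]/(47) = 108.4894
s_p = 10.4158
SE = s_p×√(1/n₁ + 1/n₂) = 10.4158×√(1/29 + 1/20) = 3.0274
t = (x̄₁ - x̄₂)/SE = (45 - 36)/3.0274 = 2.9728
df = 47, t-critical = ±2.012
Decision: reject H₀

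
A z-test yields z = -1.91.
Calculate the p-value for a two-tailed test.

Answer: p-value ≈ 0.0561

Derivation:
For z = -1.91:
p = 2×P(Z > |-1.91|) = 2×(1 - Φ(1.91)) = 0.0561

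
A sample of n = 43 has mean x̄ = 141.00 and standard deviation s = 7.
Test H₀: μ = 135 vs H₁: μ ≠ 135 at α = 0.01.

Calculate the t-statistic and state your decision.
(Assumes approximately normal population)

df = n - 1 = 42
SE = s/√n = 7/√43 = 1.0675
t = (x̄ - μ₀)/SE = (141.00 - 135)/1.0675 = 5.6206
Critical value: t_{0.005,42} = ±2.698
p-value < 0.0001
Decision: reject H₀

Answer: t = 5.6206, reject H₀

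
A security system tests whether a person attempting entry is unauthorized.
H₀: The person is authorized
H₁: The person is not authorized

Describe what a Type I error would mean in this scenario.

Answer: Denying entry to an authorized person

Derivation:
Type I error (α): Rejecting H₀ when H₀ is true
Type II error (β): Failing to reject H₀ when H₁ is true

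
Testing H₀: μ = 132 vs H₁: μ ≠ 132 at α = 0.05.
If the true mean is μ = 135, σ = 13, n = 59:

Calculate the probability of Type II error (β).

SE = σ/√n = 13/√59 = 1.6925
Critical values: μ₀ ± z_0.025×SE = 132 ± 1.960×1.6925
Acceptance region: (128.6827, 135.3173)
Under H₁ (μ = 135): z_high = (135.3173 - 135)/1.6925 = 0.1875, z_low = (128.6827 - 135)/1.6925 = -3.7325
β = P(not reject | H₁) = Φ(0.1875) - Φ(-3.7325) ≈ 0.5743

Answer: β ≈ 0.5743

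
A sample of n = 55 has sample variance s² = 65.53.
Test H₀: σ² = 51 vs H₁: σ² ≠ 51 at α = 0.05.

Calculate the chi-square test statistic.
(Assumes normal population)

df = n - 1 = 54
χ² = (n-1)s²/σ₀² = 54×65.53/51 = 69.3847
Critical values: χ²_{0.975,54} = 35.586, χ²_{0.025,54} = 76.192
Rejection region: χ² < 35.586 or χ² > 76.192
Decision: fail to reject H₀

Answer: χ² = 69.3847, fail to reject H₀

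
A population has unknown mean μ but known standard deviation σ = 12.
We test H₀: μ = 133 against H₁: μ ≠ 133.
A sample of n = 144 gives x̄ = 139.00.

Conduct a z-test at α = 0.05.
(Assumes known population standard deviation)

Standard error: SE = σ/√n = 12/√144 = 1.0000
z-statistic: z = (x̄ - μ₀)/SE = (139.00 - 133)/1.0000 = 6.0000
Critical value: ±1.960
p-value < 0.0001
Decision: reject H₀

Answer: z = 6.0000, reject H₀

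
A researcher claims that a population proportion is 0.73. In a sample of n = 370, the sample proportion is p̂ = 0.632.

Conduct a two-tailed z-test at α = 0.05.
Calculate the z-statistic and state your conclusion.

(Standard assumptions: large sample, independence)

H₀: p = 0.73, H₁: p ≠ 0.73
Standard error: SE = √(p₀(1-p₀)/n) = √(0.73×0.27/370) = 0.023080
z-statistic: z = (p̂ - p₀)/SE = (0.632 - 0.73)/0.023080 = -4.2461
Critical value: z_0.025 = ±1.960
p-value < 0.0001
Decision: reject H₀ at α = 0.05

Answer: z = -4.2461, reject H₀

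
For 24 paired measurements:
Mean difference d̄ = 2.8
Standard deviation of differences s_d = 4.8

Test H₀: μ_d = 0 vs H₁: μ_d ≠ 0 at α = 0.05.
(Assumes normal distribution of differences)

Answer: t = 2.8577, reject H₀

Derivation:
df = n - 1 = 23
SE = s_d/√n = 4.8/√24 = 0.9798
t = d̄/SE = 2.8/0.9798 = 2.8577
Critical value: t_{0.025,23} = ±2.069
p-value ≈ 0.0089
Decision: reject H₀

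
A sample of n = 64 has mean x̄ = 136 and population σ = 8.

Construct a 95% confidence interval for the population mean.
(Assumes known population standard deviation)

Answer: (134.0400, 137.9600)

Derivation:
Confidence level: 95%, α = 0.05
z_0.025 = 1.960
SE = σ/√n = 8/√64 = 1.0000
Margin of error = 1.960 × 1.0000 = 1.9600
CI: x̄ ± margin = 136 ± 1.9600
CI: (134.0400, 137.9600)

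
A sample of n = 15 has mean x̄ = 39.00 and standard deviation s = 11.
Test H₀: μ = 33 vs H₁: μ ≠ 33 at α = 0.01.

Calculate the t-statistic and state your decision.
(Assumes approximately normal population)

Answer: t = 2.1125, fail to reject H₀

Derivation:
df = n - 1 = 14
SE = s/√n = 11/√15 = 2.8402
t = (x̄ - μ₀)/SE = (39.00 - 33)/2.8402 = 2.1125
Critical value: t_{0.005,14} = ±2.977
p-value ≈ 0.0531
Decision: fail to reject H₀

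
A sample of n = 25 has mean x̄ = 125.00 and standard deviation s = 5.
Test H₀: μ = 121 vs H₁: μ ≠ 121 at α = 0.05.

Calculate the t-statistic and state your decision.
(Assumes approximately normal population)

Answer: t = 4.0000, reject H₀

Derivation:
df = n - 1 = 24
SE = s/√n = 5/√25 = 1.0000
t = (x̄ - μ₀)/SE = (125.00 - 121)/1.0000 = 4.0000
Critical value: t_{0.025,24} = ±2.064
p-value ≈ 0.0005
Decision: reject H₀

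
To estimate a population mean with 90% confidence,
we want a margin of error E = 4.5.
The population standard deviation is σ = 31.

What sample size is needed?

z_0.05 = 1.645
n = (z×σ/E)² = (1.645×31/4.5)²
n = 128.4193
Round up: n = 129

Answer: n = 129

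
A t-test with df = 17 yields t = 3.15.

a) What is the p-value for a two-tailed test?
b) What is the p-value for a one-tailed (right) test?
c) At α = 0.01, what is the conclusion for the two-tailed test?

Using t-distribution with df = 17:
a) Two-tailed: p = 2×P(T > 3.15) = 0.0058
b) One-tailed: p = P(T > 3.15) = 0.0029
c) 0.0058 < 0.01, reject H₀

Answer: a) 0.0058, b) 0.0029, c) reject H₀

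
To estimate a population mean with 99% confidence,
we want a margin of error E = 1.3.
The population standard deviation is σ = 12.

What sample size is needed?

Answer: n = 566

Derivation:
z_0.005 = 2.576
n = (z×σ/E)² = (2.576×12/1.3)²
n = 565.4152
Round up: n = 566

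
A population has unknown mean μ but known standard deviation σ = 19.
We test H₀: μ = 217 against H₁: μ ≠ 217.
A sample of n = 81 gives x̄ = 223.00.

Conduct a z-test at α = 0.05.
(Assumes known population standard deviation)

Standard error: SE = σ/√n = 19/√81 = 2.1111
z-statistic: z = (x̄ - μ₀)/SE = (223.00 - 217)/2.1111 = 2.8421
Critical value: ±1.960
p-value = 0.0045
Decision: reject H₀

Answer: z = 2.8421, reject H₀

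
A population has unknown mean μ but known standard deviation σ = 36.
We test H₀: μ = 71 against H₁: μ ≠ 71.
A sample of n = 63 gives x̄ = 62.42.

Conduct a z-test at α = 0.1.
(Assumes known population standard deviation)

Standard error: SE = σ/√n = 36/√63 = 4.5356
z-statistic: z = (x̄ - μ₀)/SE = (62.42 - 71)/4.5356 = -1.8917
Critical value: ±1.645
p-value = 0.0585
Decision: reject H₀

Answer: z = -1.8917, reject H₀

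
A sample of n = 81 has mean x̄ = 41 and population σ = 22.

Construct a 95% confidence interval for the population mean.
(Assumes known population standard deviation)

Answer: (36.2090, 45.7910)

Derivation:
Confidence level: 95%, α = 0.05
z_0.025 = 1.960
SE = σ/√n = 22/√81 = 2.4444
Margin of error = 1.960 × 2.4444 = 4.7910
CI: x̄ ± margin = 41 ± 4.7910
CI: (36.2090, 45.7910)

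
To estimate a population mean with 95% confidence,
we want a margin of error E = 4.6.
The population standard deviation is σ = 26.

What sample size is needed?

Answer: n = 123

Derivation:
z_0.025 = 1.960
n = (z×σ/E)² = (1.960×26/4.6)²
n = 122.7279
Round up: n = 123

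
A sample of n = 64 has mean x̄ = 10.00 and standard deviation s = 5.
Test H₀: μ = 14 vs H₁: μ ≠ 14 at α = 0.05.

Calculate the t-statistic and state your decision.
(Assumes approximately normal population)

df = n - 1 = 63
SE = s/√n = 5/√64 = 0.6250
t = (x̄ - μ₀)/SE = (10.00 - 14)/0.6250 = -6.4000
Critical value: t_{0.025,63} = ±1.998
p-value < 0.0001
Decision: reject H₀

Answer: t = -6.4000, reject H₀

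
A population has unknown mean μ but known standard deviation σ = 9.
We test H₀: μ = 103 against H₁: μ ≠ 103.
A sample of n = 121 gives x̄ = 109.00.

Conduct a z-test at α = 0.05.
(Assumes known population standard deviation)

Answer: z = 7.3332, reject H₀

Derivation:
Standard error: SE = σ/√n = 9/√121 = 0.8182
z-statistic: z = (x̄ - μ₀)/SE = (109.00 - 103)/0.8182 = 7.3332
Critical value: ±1.960
p-value < 0.0001
Decision: reject H₀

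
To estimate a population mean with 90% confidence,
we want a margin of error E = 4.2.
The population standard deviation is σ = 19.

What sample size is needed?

z_0.05 = 1.645
n = (z×σ/E)² = (1.645×19/4.2)²
n = 55.3784
Round up: n = 56

Answer: n = 56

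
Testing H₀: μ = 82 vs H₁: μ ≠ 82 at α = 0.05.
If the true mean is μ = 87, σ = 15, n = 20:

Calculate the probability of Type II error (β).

Answer: β ≈ 0.6803

Derivation:
SE = σ/√n = 15/√20 = 3.3541
Critical values: μ₀ ± z_0.025×SE = 82 ± 1.960×3.3541
Acceptance region: (75.4260, 88.5740)
Under H₁ (μ = 87): z_high = (88.5740 - 87)/3.3541 = 0.4693, z_low = (75.4260 - 87)/3.3541 = -3.4507
β = P(not reject | H₁) = Φ(0.4693) - Φ(-3.4507) ≈ 0.6803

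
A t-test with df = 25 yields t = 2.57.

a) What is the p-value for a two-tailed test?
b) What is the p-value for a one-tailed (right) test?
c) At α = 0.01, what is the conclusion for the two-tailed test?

Answer: a) 0.0165, b) 0.0083, c) fail to reject H₀

Derivation:
Using t-distribution with df = 25:
a) Two-tailed: p = 2×P(T > 2.57) = 0.0165
b) One-tailed: p = P(T > 2.57) = 0.0083
c) 0.0165 ≥ 0.01, fail to reject H₀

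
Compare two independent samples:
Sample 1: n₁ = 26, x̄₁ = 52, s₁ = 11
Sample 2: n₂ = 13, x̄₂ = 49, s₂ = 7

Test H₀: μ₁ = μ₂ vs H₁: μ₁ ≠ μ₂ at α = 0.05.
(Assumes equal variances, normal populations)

Answer: t = 0.8938, fail to reject H₀

Derivation:
Pooled variance: s²_p = [25×11² + 12×7²]/(37) = 97.6486
s_p = 9.8817
SE = s_p×√(1/n₁ + 1/n₂) = 9.8817×√(1/26 + 1/13) = 3.3566
t = (x̄₁ - x̄₂)/SE = (52 - 49)/3.3566 = 0.8938
df = 37, t-critical = ±2.026
Decision: fail to reject H₀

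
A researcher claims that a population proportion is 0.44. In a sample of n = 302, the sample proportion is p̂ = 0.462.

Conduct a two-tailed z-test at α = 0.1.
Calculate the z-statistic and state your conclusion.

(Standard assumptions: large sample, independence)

H₀: p = 0.44, H₁: p ≠ 0.44
Standard error: SE = √(p₀(1-p₀)/n) = √(0.44×0.56/302) = 0.028564
z-statistic: z = (p̂ - p₀)/SE = (0.462 - 0.44)/0.028564 = 0.7702
Critical value: z_0.05 = ±1.645
p-value = 0.4412
Decision: fail to reject H₀ at α = 0.1

Answer: z = 0.7702, fail to reject H₀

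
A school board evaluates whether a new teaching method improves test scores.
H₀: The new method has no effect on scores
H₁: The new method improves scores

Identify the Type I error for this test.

Type I error (α): Rejecting H₀ when H₀ is true
Type II error (β): Failing to reject H₀ when H₁ is true

Answer: Concluding the new method improves scores when it actually doesn't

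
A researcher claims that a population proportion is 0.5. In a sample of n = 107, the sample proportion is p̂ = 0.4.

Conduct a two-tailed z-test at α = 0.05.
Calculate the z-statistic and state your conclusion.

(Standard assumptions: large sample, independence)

Answer: z = -2.0688, reject H₀

Derivation:
H₀: p = 0.5, H₁: p ≠ 0.5
Standard error: SE = √(p₀(1-p₀)/n) = √(0.5×0.5/107) = 0.048337
z-statistic: z = (p̂ - p₀)/SE = (0.4 - 0.5)/0.048337 = -2.0688
Critical value: z_0.025 = ±1.960
p-value = 0.0386
Decision: reject H₀ at α = 0.05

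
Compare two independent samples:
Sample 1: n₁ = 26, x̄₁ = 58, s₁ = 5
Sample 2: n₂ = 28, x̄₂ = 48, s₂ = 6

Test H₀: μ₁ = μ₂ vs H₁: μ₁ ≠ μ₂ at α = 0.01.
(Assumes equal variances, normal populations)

Answer: t = 6.6256, reject H₀

Derivation:
Pooled variance: s²_p = [25×5² + 27×6²]/(52) = 30.7115
s_p = 5.5418
SE = s_p×√(1/n₁ + 1/n₂) = 5.5418×√(1/26 + 1/28) = 1.5093
t = (x̄₁ - x̄₂)/SE = (58 - 48)/1.5093 = 6.6256
df = 52, t-critical = ±2.674
Decision: reject H₀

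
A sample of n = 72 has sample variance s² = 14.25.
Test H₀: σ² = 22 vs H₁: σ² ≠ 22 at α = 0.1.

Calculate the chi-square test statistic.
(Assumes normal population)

Answer: χ² = 45.9886, reject H₀

Derivation:
df = n - 1 = 71
χ² = (n-1)s²/σ₀² = 71×14.25/22 = 45.9886
Critical values: χ²_{0.95,71} = 52.600, χ²_{0.05,71} = 91.670
Rejection region: χ² < 52.600 or χ² > 91.670
Decision: reject H₀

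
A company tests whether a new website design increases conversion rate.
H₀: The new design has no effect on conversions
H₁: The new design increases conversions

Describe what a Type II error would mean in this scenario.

Type I error: rejecting H₀ when it is actually true (false positive).
Type II error: failing to reject H₀ when H₁ is actually true (false negative).

Answer: Keeping the old design when the new one would have increased conversions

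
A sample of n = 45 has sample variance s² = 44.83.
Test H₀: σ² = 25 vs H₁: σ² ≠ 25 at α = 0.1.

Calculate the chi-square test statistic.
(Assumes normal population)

df = n - 1 = 44
χ² = (n-1)s²/σ₀² = 44×44.83/25 = 78.9008
Critical values: χ²_{0.95,44} = 29.787, χ²_{0.05,44} = 60.481
Rejection region: χ² < 29.787 or χ² > 60.481
Decision: reject H₀

Answer: χ² = 78.9008, reject H₀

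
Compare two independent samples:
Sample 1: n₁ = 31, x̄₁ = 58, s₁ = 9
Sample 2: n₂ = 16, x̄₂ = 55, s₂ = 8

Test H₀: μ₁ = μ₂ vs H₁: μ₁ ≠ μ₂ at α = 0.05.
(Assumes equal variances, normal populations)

Pooled variance: s²_p = [30×9² + 15×8²]/(45) = 75.3333
s_p = 8.6795
SE = s_p×√(1/n₁ + 1/n₂) = 8.6795×√(1/31 + 1/16) = 2.6718
t = (x̄₁ - x̄₂)/SE = (58 - 55)/2.6718 = 1.1228
df = 45, t-critical = ±2.014
Decision: fail to reject H₀

Answer: t = 1.1228, fail to reject H₀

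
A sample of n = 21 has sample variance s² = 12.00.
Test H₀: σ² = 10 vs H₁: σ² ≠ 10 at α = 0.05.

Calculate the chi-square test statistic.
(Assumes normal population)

Answer: χ² = 24.0000, fail to reject H₀

Derivation:
df = n - 1 = 20
χ² = (n-1)s²/σ₀² = 20×12.00/10 = 24.0000
Critical values: χ²_{0.975,20} = 9.591, χ²_{0.025,20} = 34.170
Rejection region: χ² < 9.591 or χ² > 34.170
Decision: fail to reject H₀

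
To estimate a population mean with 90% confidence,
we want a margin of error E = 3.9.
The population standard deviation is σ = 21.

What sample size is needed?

Answer: n = 79

Derivation:
z_0.05 = 1.645
n = (z×σ/E)² = (1.645×21/3.9)²
n = 78.4587
Round up: n = 79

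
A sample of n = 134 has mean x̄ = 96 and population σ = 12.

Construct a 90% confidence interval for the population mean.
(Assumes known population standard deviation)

Confidence level: 90%, α = 0.1
z_0.05 = 1.645
SE = σ/√n = 12/√134 = 1.0366
Margin of error = 1.645 × 1.0366 = 1.7052
CI: x̄ ± margin = 96 ± 1.7052
CI: (94.2948, 97.7052)

Answer: (94.2948, 97.7052)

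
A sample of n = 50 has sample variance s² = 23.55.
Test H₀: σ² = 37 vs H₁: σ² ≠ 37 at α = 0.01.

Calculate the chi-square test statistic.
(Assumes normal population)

Answer: χ² = 31.1878, fail to reject H₀

Derivation:
df = n - 1 = 49
χ² = (n-1)s²/σ₀² = 49×23.55/37 = 31.1878
Critical values: χ²_{0.995,49} = 27.249, χ²_{0.005,49} = 78.231
Rejection region: χ² < 27.249 or χ² > 78.231
Decision: fail to reject H₀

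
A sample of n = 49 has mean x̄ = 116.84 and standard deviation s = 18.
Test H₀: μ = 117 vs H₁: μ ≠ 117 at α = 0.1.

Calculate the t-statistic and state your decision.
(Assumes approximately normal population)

Answer: t = -0.0622, fail to reject H₀

Derivation:
df = n - 1 = 48
SE = s/√n = 18/√49 = 2.5714
t = (x̄ - μ₀)/SE = (116.84 - 117)/2.5714 = -0.0622
Critical value: t_{0.05,48} = ±1.677
p-value ≈ 0.9507
Decision: fail to reject H₀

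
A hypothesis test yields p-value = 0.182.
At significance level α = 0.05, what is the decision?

Compare p-value to α:
0.182 ≥ 0.05
Decision: fail to reject H₀

Answer: fail to reject H₀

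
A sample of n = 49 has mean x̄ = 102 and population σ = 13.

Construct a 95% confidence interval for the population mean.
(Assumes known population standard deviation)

Confidence level: 95%, α = 0.05
z_0.025 = 1.960
SE = σ/√n = 13/√49 = 1.8571
Margin of error = 1.960 × 1.8571 = 3.6399
CI: x̄ ± margin = 102 ± 3.6399
CI: (98.3601, 105.6399)

Answer: (98.3601, 105.6399)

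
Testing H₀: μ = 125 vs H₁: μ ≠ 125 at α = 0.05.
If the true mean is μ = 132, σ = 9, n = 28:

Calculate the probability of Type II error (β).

Answer: β ≈ 0.0156

Derivation:
SE = σ/√n = 9/√28 = 1.7008
Critical values: μ₀ ± z_0.025×SE = 125 ± 1.960×1.7008
Acceptance region: (121.6664, 128.3336)
Under H₁ (μ = 132): z_high = (128.3336 - 132)/1.7008 = -2.1557, z_low = (121.6664 - 132)/1.7008 = -6.0757
β = P(not reject | H₁) = Φ(-2.1557) - Φ(-6.0757) ≈ 0.0156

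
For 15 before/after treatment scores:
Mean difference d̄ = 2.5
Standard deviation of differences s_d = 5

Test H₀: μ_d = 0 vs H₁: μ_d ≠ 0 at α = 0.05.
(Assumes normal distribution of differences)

df = n - 1 = 14
SE = s_d/√n = 5/√15 = 1.2910
t = d̄/SE = 2.5/1.2910 = 1.9365
Critical value: t_{0.025,14} = ±2.145
p-value ≈ 0.0733
Decision: fail to reject H₀

Answer: t = 1.9365, fail to reject H₀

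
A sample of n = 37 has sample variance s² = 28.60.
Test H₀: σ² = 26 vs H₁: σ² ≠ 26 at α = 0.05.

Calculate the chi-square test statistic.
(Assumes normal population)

df = n - 1 = 36
χ² = (n-1)s²/σ₀² = 36×28.60/26 = 39.6000
Critical values: χ²_{0.975,36} = 21.336, χ²_{0.025,36} = 54.437
Rejection region: χ² < 21.336 or χ² > 54.437
Decision: fail to reject H₀

Answer: χ² = 39.6000, fail to reject H₀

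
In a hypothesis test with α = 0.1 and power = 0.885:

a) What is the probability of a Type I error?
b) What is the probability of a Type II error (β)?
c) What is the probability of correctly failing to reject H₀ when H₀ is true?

a) Type I error probability = α = 0.1
b) Power = P(reject H₀ | H₁ true) = 1 - β = 0.885, so Type II error probability = β = 1 - Power = 0.115
c) P(fail to reject H₀ | H₀ true) = 1 - α = 0.9

Answer: a) 0.1, b) 0.115, c) 0.9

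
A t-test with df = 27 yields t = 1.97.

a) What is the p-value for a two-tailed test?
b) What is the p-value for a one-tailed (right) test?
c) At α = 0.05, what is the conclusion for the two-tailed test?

Answer: a) 0.0592, b) 0.0296, c) fail to reject H₀

Derivation:
Using t-distribution with df = 27:
a) Two-tailed: p = 2×P(T > 1.97) = 0.0592
b) One-tailed: p = P(T > 1.97) = 0.0296
c) 0.0592 ≥ 0.05, fail to reject H₀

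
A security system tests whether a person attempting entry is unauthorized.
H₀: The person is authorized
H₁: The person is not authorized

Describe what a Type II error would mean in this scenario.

Answer: Granting entry to an unauthorized person

Derivation:
A Type I error (probability α) occurs when we reject a true H₀.
A Type II error (probability β) occurs when we fail to reject a false H₀.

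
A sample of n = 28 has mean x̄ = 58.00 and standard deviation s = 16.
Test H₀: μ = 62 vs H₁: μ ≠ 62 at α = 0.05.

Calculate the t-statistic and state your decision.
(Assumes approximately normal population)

Answer: t = -1.3229, fail to reject H₀

Derivation:
df = n - 1 = 27
SE = s/√n = 16/√28 = 3.0237
t = (x̄ - μ₀)/SE = (58.00 - 62)/3.0237 = -1.3229
Critical value: t_{0.025,27} = ±2.052
p-value ≈ 0.1970
Decision: fail to reject H₀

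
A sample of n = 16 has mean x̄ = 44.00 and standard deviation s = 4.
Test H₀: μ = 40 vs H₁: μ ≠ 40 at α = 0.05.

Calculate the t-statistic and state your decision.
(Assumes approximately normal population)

df = n - 1 = 15
SE = s/√n = 4/√16 = 1.0000
t = (x̄ - μ₀)/SE = (44.00 - 40)/1.0000 = 4.0000
Critical value: t_{0.025,15} = ±2.131
p-value ≈ 0.0012
Decision: reject H₀

Answer: t = 4.0000, reject H₀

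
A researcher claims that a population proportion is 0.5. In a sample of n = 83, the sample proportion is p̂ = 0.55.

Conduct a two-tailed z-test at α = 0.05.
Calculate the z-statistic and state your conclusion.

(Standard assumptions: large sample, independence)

H₀: p = 0.5, H₁: p ≠ 0.5
Standard error: SE = √(p₀(1-p₀)/n) = √(0.5×0.5/83) = 0.054882
z-statistic: z = (p̂ - p₀)/SE = (0.55 - 0.5)/0.054882 = 0.9110
Critical value: z_0.025 = ±1.960
p-value = 0.3623
Decision: fail to reject H₀ at α = 0.05

Answer: z = 0.9110, fail to reject H₀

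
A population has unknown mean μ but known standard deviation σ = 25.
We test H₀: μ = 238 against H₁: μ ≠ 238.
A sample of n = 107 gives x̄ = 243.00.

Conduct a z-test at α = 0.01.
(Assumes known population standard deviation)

Answer: z = 2.0689, fail to reject H₀

Derivation:
Standard error: SE = σ/√n = 25/√107 = 2.4168
z-statistic: z = (x̄ - μ₀)/SE = (243.00 - 238)/2.4168 = 2.0689
Critical value: ±2.576
p-value = 0.0386
Decision: fail to reject H₀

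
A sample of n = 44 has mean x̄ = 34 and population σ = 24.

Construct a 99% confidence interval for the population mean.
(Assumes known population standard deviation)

Confidence level: 99%, α = 0.01
z_0.005 = 2.576
SE = σ/√n = 24/√44 = 3.6181
Margin of error = 2.576 × 3.6181 = 9.3202
CI: x̄ ± margin = 34 ± 9.3202
CI: (24.6798, 43.3202)

Answer: (24.6798, 43.3202)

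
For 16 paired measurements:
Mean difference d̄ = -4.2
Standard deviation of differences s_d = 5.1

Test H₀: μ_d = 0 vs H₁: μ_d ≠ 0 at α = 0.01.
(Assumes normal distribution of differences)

Answer: t = -3.2941, reject H₀

Derivation:
df = n - 1 = 15
SE = s_d/√n = 5.1/√16 = 1.2750
t = d̄/SE = -4.2/1.2750 = -3.2941
Critical value: t_{0.005,15} = ±2.947
p-value ≈ 0.0049
Decision: reject H₀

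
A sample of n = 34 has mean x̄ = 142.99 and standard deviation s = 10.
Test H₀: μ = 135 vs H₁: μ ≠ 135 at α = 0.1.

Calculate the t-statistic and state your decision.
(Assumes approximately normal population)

df = n - 1 = 33
SE = s/√n = 10/√34 = 1.7150
t = (x̄ - μ₀)/SE = (142.99 - 135)/1.7150 = 4.6589
Critical value: t_{0.05,33} = ±1.692
p-value ≈ 0.0001
Decision: reject H₀

Answer: t = 4.6589, reject H₀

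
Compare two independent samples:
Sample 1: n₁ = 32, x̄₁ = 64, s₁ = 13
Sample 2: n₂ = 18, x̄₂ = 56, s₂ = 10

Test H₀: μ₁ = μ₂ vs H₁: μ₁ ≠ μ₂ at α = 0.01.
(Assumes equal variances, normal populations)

Answer: t = 2.2584, fail to reject H₀

Derivation:
Pooled variance: s²_p = [31×13² + 17×10²]/(48) = 144.5625
s_p = 12.0234
SE = s_p×√(1/n₁ + 1/n₂) = 12.0234×√(1/32 + 1/18) = 3.5424
t = (x̄₁ - x̄₂)/SE = (64 - 56)/3.5424 = 2.2584
df = 48, t-critical = ±2.682
Decision: fail to reject H₀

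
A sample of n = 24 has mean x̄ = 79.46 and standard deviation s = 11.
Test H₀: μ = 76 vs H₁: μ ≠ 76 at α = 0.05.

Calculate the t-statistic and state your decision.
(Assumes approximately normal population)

df = n - 1 = 23
SE = s/√n = 11/√24 = 2.2454
t = (x̄ - μ₀)/SE = (79.46 - 76)/2.2454 = 1.5409
Critical value: t_{0.025,23} = ±2.069
p-value ≈ 0.1370
Decision: fail to reject H₀

Answer: t = 1.5409, fail to reject H₀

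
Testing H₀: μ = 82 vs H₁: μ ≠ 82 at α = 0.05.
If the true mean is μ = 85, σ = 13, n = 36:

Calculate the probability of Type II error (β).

Answer: β ≈ 0.7171

Derivation:
SE = σ/√n = 13/√36 = 2.1667
Critical values: μ₀ ± z_0.025×SE = 82 ± 1.960×2.1667
Acceptance region: (77.7533, 86.2467)
Under H₁ (μ = 85): z_high = (86.2467 - 85)/2.1667 = 0.5754, z_low = (77.7533 - 85)/2.1667 = -3.3446
β = P(not reject | H₁) = Φ(0.5754) - Φ(-3.3446) ≈ 0.7171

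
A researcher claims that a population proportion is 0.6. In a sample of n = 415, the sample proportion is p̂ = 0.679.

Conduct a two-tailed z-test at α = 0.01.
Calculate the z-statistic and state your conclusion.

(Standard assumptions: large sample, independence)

Answer: z = 3.2851, reject H₀

Derivation:
H₀: p = 0.6, H₁: p ≠ 0.6
Standard error: SE = √(p₀(1-p₀)/n) = √(0.6×0.4/415) = 0.024048
z-statistic: z = (p̂ - p₀)/SE = (0.679 - 0.6)/0.024048 = 3.2851
Critical value: z_0.005 = ±2.576
p-value = 0.0010
Decision: reject H₀ at α = 0.01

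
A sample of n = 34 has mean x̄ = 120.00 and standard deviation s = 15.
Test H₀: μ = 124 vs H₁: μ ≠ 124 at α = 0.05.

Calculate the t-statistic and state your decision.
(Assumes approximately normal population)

df = n - 1 = 33
SE = s/√n = 15/√34 = 2.5725
t = (x̄ - μ₀)/SE = (120.00 - 124)/2.5725 = -1.5549
Critical value: t_{0.025,33} = ±2.035
p-value ≈ 0.1295
Decision: fail to reject H₀

Answer: t = -1.5549, fail to reject H₀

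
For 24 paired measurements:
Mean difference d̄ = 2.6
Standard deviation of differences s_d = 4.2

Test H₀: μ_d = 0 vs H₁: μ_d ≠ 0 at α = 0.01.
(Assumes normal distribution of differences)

df = n - 1 = 23
SE = s_d/√n = 4.2/√24 = 0.8573
t = d̄/SE = 2.6/0.8573 = 3.0328
Critical value: t_{0.005,23} = ±2.807
p-value ≈ 0.0059
Decision: reject H₀

Answer: t = 3.0328, reject H₀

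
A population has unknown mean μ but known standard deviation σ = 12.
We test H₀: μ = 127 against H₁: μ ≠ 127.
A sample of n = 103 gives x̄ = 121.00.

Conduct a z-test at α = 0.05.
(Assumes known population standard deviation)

Standard error: SE = σ/√n = 12/√103 = 1.1824
z-statistic: z = (x̄ - μ₀)/SE = (121.00 - 127)/1.1824 = -5.0744
Critical value: ±1.960
p-value < 0.0001
Decision: reject H₀

Answer: z = -5.0744, reject H₀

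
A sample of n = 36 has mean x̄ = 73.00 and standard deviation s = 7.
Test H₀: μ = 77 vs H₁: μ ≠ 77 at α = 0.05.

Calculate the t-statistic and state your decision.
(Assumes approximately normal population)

Answer: t = -3.4285, reject H₀

Derivation:
df = n - 1 = 35
SE = s/√n = 7/√36 = 1.1667
t = (x̄ - μ₀)/SE = (73.00 - 77)/1.1667 = -3.4285
Critical value: t_{0.025,35} = ±2.030
p-value ≈ 0.0016
Decision: reject H₀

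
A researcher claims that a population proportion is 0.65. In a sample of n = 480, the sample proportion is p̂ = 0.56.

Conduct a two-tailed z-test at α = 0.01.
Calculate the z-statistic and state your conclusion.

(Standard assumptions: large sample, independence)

H₀: p = 0.65, H₁: p ≠ 0.65
Standard error: SE = √(p₀(1-p₀)/n) = √(0.65×0.35/480) = 0.021771
z-statistic: z = (p̂ - p₀)/SE = (0.56 - 0.65)/0.021771 = -4.1339
Critical value: z_0.005 = ±2.576
p-value < 0.0001
Decision: reject H₀ at α = 0.01

Answer: z = -4.1339, reject H₀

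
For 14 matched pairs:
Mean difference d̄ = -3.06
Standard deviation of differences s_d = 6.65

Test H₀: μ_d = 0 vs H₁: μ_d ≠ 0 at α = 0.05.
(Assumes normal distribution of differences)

df = n - 1 = 13
SE = s_d/√n = 6.65/√14 = 1.7773
t = d̄/SE = -3.06/1.7773 = -1.7217
Critical value: t_{0.025,13} = ±2.160
p-value ≈ 0.1088
Decision: fail to reject H₀

Answer: t = -1.7217, fail to reject H₀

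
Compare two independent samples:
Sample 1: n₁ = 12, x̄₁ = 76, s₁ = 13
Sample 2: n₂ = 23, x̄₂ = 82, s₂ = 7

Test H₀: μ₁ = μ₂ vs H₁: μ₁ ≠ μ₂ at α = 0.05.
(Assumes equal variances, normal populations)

Answer: t = -1.7860, fail to reject H₀

Derivation:
Pooled variance: s²_p = [11×13² + 22×7²]/(33) = 89.0000
s_p = 9.4340
SE = s_p×√(1/n₁ + 1/n₂) = 9.4340×√(1/12 + 1/23) = 3.3595
t = (x̄₁ - x̄₂)/SE = (76 - 82)/3.3595 = -1.7860
df = 33, t-critical = ±2.035
Decision: fail to reject H₀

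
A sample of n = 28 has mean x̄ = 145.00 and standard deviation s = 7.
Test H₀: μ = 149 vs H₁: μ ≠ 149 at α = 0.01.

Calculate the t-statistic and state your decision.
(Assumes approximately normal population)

Answer: t = -3.0237, reject H₀

Derivation:
df = n - 1 = 27
SE = s/√n = 7/√28 = 1.3229
t = (x̄ - μ₀)/SE = (145.00 - 149)/1.3229 = -3.0237
Critical value: t_{0.005,27} = ±2.771
p-value ≈ 0.0054
Decision: reject H₀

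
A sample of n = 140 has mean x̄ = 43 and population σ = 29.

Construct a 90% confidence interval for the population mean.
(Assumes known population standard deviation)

Confidence level: 90%, α = 0.1
z_0.05 = 1.645
SE = σ/√n = 29/√140 = 2.4509
Margin of error = 1.645 × 2.4509 = 4.0317
CI: x̄ ± margin = 43 ± 4.0317
CI: (38.9683, 47.0317)

Answer: (38.9683, 47.0317)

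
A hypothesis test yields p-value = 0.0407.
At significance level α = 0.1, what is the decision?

Answer: reject H₀

Derivation:
Compare p-value to α:
0.0407 < 0.1
Decision: reject H₀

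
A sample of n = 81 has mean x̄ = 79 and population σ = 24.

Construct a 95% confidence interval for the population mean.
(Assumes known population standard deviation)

Confidence level: 95%, α = 0.05
z_0.025 = 1.960
SE = σ/√n = 24/√81 = 2.6667
Margin of error = 1.960 × 2.6667 = 5.2267
CI: x̄ ± margin = 79 ± 5.2267
CI: (73.7733, 84.2267)

Answer: (73.7733, 84.2267)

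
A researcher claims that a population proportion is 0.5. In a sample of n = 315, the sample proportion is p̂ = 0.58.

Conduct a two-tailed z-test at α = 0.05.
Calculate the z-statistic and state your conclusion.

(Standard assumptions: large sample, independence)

H₀: p = 0.5, H₁: p ≠ 0.5
Standard error: SE = √(p₀(1-p₀)/n) = √(0.5×0.5/315) = 0.028172
z-statistic: z = (p̂ - p₀)/SE = (0.58 - 0.5)/0.028172 = 2.8397
Critical value: z_0.025 = ±1.960
p-value = 0.0045
Decision: reject H₀ at α = 0.05

Answer: z = 2.8397, reject H₀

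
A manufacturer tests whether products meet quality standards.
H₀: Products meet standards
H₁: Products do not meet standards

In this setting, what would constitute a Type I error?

A Type I error (probability α) occurs when we reject a true H₀.
A Type II error (probability β) occurs when we fail to reject a false H₀.

Answer: Rejecting good products that actually meet standards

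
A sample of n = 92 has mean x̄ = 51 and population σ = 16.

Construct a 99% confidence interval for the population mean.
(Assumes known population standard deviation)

Confidence level: 99%, α = 0.01
z_0.005 = 2.576
SE = σ/√n = 16/√92 = 1.6681
Margin of error = 2.576 × 1.6681 = 4.2970
CI: x̄ ± margin = 51 ± 4.2970
CI: (46.7030, 55.2970)

Answer: (46.7030, 55.2970)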